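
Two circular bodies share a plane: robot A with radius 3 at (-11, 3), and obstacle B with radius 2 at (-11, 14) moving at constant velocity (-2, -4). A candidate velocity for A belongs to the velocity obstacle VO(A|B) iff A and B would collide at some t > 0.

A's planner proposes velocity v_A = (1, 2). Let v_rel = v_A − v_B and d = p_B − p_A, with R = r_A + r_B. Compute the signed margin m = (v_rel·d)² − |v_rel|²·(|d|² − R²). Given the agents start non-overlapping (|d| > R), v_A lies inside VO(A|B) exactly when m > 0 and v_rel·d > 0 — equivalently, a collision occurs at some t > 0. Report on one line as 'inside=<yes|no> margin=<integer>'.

d = (0, 11),  |d|² = 121;  R = 3+2 = 5,  c = 121−5² = 96
v_rel = (3, 6),  |v_rel|² = 45;  v_rel·d = (3)·(0) + (6)·(11) = 66
45·t² − 132·t + 96 = 0  ⇒  m = 66² − 45·96 = 36
m = 36 > 0,  v_rel·d = 66 > 0  ⇒  inside

inside=yes margin=36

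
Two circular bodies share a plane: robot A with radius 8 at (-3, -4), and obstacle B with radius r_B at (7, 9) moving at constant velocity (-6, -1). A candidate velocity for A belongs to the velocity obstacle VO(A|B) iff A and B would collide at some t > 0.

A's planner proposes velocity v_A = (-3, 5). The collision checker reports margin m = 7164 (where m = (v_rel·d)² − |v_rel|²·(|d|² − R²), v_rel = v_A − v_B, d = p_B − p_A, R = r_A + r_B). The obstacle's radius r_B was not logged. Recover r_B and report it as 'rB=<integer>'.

m = 7164
d = (10, 13);  v_rel = (3, 6),  |v_rel|² = 45
v_rel×d = (3)·(13) − (6)·(10) = -21
since m = R²·45 − (-21)²:  R² = (441 + 7164) / 45 = 169
R = √169 = 13  ⇒  r_B = 13 − 8 = 5

rB=5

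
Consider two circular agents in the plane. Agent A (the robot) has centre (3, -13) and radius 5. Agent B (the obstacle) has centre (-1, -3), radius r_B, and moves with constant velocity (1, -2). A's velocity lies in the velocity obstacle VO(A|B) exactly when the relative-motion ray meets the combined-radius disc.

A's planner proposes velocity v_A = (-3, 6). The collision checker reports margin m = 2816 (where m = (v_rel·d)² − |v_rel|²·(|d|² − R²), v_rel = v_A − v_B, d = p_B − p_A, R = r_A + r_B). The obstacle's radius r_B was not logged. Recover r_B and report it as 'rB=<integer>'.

m = 2816
d = (-4, 10);  v_rel = (-4, 8),  |v_rel|² = 80
v_rel×d = (-4)·(10) − (8)·(-4) = -8
since m = R²·80 − (-8)²:  R² = (64 + 2816) / 80 = 36
R = √36 = 6  ⇒  r_B = 6 − 5 = 1

rB=1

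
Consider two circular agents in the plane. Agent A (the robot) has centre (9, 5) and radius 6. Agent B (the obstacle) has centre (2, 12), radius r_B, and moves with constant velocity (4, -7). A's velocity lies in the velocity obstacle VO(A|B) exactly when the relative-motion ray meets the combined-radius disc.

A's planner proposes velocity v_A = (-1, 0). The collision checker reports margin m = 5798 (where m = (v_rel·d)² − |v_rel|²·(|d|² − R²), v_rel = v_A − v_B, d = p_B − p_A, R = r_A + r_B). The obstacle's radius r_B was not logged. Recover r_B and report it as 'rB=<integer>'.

m = 5798
d = (-7, 7);  v_rel = (-5, 7),  |v_rel|² = 74
v_rel×d = (-5)·(7) − (7)·(-7) = 14
since m = R²·74 − 14²:  R² = (196 + 5798) / 74 = 81
R = √81 = 9  ⇒  r_B = 9 − 6 = 3

rB=3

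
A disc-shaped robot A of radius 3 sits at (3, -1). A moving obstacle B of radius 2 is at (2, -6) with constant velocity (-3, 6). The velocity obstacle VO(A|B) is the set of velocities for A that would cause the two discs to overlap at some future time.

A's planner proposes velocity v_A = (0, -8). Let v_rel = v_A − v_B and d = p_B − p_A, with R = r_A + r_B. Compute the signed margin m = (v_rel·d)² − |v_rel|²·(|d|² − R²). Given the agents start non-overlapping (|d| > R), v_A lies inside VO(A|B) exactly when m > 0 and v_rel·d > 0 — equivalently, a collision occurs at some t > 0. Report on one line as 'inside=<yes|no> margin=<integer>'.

d = (-1, -5),  |d|² = 26;  R = 3+2 = 5,  c = 26−5² = 1
v_rel = (3, -14),  |v_rel|² = 205;  v_rel·d = (3)·(-1) + (-14)·(-5) = 67
205·t² − 134·t + 1 = 0  ⇒  m = 67² − 205·1 = 4284
m = 4284 > 0,  v_rel·d = 67 > 0  ⇒  inside

inside=yes margin=4284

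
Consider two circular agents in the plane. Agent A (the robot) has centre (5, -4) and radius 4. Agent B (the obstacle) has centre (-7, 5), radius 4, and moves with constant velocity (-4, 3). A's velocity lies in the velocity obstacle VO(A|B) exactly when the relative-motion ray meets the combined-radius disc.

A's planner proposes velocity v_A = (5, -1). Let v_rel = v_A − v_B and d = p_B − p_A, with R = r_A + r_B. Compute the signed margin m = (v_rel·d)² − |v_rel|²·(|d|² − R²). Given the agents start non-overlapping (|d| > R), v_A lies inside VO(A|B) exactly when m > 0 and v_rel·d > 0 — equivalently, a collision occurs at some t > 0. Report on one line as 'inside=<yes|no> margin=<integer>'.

d = (-12, 9),  |d|² = 225;  R = 4+4 = 8,  c = 225−8² = 161
v_rel = (9, -4),  |v_rel|² = 97;  v_rel·d = (9)·(-12) + (-4)·(9) = -144
97·t² + 288·t + 161 = 0  ⇒  m = (-144)² − 97·161 = 5119
m = 5119 > 0,  v_rel·d = -144 < 0  ⇒  outside

inside=no margin=5119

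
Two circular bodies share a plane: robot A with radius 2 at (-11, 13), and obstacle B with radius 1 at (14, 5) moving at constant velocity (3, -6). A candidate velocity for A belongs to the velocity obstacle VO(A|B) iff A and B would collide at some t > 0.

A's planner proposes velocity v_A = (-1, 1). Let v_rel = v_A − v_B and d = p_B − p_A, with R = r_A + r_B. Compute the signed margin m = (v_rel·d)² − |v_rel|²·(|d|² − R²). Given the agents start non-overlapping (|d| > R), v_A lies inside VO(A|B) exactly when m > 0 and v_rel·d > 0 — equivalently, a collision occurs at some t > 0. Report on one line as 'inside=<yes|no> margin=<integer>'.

d = (25, -8),  |d|² = 689;  R = 2+1 = 3,  c = 689−3² = 680
v_rel = (-4, 7),  |v_rel|² = 65;  v_rel·d = (-4)·(25) + (7)·(-8) = -156
65·t² + 312·t + 680 = 0  ⇒  m = (-156)² − 65·680 = -19864
m = -19864 < 0,  v_rel·d = -156 < 0  ⇒  outside

inside=no margin=-19864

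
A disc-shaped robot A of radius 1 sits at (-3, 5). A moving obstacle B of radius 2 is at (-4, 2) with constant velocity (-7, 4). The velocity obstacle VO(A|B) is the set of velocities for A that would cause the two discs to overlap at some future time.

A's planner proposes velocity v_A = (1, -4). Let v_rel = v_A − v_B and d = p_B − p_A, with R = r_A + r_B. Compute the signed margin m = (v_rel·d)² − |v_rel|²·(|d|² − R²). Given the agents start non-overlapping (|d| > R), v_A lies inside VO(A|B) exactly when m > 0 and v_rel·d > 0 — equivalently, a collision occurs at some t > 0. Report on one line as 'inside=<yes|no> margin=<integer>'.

d = (-1, -3),  |d|² = 10;  R = 1+2 = 3,  c = 10−3² = 1
v_rel = (8, -8),  |v_rel|² = 128;  v_rel·d = (8)·(-1) + (-8)·(-3) = 16
128·t² − 32·t + 1 = 0  ⇒  m = 16² − 128·1 = 128
m = 128 > 0,  v_rel·d = 16 > 0  ⇒  inside

inside=yes margin=128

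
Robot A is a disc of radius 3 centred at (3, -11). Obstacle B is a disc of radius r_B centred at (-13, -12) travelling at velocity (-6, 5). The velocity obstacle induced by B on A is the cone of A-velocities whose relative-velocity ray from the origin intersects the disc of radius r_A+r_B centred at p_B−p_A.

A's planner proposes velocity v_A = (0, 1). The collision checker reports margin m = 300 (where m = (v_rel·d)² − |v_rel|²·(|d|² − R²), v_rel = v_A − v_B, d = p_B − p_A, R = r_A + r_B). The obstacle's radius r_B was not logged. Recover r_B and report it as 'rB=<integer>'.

m = 300
d = (-16, -1);  v_rel = (6, -4),  |v_rel|² = 52
v_rel×d = (6)·(-1) − (-4)·(-16) = -70
since m = R²·52 − (-70)²:  R² = (4900 + 300) / 52 = 100
R = √100 = 10  ⇒  r_B = 10 − 3 = 7

rB=7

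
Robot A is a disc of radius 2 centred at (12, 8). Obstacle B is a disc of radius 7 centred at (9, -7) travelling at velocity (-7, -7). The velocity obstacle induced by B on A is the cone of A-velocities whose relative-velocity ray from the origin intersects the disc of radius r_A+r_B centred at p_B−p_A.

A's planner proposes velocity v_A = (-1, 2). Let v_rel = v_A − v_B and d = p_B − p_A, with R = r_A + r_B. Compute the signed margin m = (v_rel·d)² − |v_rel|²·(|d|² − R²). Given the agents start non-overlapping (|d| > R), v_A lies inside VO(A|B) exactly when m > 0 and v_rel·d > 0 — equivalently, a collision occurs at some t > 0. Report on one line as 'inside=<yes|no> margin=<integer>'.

d = (-3, -15),  |d|² = 234;  R = 2+7 = 9,  c = 234−9² = 153
v_rel = (6, 9),  |v_rel|² = 117;  v_rel·d = (6)·(-3) + (9)·(-15) = -153
117·t² + 306·t + 153 = 0  ⇒  m = (-153)² − 117·153 = 5508
m = 5508 > 0,  v_rel·d = -153 < 0  ⇒  outside

inside=no margin=5508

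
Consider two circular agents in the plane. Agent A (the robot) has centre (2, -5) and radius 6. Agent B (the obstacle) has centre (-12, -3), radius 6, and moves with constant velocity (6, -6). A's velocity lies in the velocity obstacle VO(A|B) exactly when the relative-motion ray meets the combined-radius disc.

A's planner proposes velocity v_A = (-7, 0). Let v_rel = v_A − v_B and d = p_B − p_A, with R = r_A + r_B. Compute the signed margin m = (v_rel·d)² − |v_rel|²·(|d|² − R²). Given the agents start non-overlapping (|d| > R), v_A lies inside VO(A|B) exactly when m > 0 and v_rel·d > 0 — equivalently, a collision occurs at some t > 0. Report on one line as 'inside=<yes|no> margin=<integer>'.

d = (-14, 2),  |d|² = 200;  R = 6+6 = 12,  c = 200−12² = 56
v_rel = (-13, 6),  |v_rel|² = 205;  v_rel·d = (-13)·(-14) + (6)·(2) = 194
205·t² − 388·t + 56 = 0  ⇒  m = 194² − 205·56 = 26156
m = 26156 > 0,  v_rel·d = 194 > 0  ⇒  inside

inside=yes margin=26156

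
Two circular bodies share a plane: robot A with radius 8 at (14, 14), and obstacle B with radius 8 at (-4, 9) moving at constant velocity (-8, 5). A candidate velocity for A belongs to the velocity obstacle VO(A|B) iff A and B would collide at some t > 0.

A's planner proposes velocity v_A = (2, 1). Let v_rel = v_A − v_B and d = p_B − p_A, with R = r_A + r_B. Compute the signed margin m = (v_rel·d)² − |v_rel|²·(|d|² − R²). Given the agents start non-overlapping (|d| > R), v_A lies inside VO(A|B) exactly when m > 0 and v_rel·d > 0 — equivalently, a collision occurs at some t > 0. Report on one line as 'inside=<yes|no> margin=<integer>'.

d = (-18, -5),  |d|² = 349;  R = 8+8 = 16,  c = 349−16² = 93
v_rel = (10, -4),  |v_rel|² = 116;  v_rel·d = (10)·(-18) + (-4)·(-5) = -160
116·t² + 320·t + 93 = 0  ⇒  m = (-160)² − 116·93 = 14812
m = 14812 > 0,  v_rel·d = -160 < 0  ⇒  outside

inside=no margin=14812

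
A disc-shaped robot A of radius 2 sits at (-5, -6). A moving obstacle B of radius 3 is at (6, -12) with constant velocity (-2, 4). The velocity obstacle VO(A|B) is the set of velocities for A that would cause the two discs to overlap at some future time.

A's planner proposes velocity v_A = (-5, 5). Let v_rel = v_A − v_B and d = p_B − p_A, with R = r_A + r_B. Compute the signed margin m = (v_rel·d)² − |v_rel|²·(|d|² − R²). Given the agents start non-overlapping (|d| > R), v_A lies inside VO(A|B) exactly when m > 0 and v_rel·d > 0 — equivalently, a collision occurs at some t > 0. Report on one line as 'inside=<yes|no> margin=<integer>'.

d = (11, -6),  |d|² = 157;  R = 2+3 = 5,  c = 157−5² = 132
v_rel = (-3, 1),  |v_rel|² = 10;  v_rel·d = (-3)·(11) + (1)·(-6) = -39
10·t² + 78·t + 132 = 0  ⇒  m = (-39)² − 10·132 = 201
m = 201 > 0,  v_rel·d = -39 < 0  ⇒  outside

inside=no margin=201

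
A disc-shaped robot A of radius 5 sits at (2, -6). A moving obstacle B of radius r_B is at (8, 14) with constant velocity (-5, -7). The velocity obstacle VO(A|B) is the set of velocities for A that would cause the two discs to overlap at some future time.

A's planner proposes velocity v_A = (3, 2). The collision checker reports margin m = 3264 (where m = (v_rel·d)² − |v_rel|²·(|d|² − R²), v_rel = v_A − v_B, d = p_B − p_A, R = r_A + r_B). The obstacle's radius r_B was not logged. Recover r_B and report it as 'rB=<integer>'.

m = 3264
d = (6, 20);  v_rel = (8, 9),  |v_rel|² = 145
v_rel×d = (8)·(20) − (9)·(6) = 106
since m = R²·145 − 106²:  R² = (11236 + 3264) / 145 = 100
R = √100 = 10  ⇒  r_B = 10 − 5 = 5

rB=5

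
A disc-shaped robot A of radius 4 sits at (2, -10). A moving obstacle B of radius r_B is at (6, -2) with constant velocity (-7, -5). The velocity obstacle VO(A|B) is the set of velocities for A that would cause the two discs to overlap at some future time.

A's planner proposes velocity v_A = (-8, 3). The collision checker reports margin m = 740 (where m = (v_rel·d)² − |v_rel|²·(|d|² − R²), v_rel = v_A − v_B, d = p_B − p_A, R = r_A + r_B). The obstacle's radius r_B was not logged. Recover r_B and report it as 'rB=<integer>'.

m = 740
d = (4, 8);  v_rel = (-1, 8),  |v_rel|² = 65
v_rel×d = (-1)·(8) − (8)·(4) = -40
since m = R²·65 − (-40)²:  R² = (1600 + 740) / 65 = 36
R = √36 = 6  ⇒  r_B = 6 − 4 = 2

rB=2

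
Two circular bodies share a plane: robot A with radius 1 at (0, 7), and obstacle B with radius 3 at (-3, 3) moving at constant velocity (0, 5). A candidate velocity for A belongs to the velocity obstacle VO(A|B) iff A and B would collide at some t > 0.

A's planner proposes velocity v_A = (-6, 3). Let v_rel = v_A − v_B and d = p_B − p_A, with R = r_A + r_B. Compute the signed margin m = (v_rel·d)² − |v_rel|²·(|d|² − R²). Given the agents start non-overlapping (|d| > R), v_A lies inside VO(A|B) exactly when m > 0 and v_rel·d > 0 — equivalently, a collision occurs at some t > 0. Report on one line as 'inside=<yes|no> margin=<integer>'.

d = (-3, -4),  |d|² = 25;  R = 1+3 = 4,  c = 25−4² = 9
v_rel = (-6, -2),  |v_rel|² = 40;  v_rel·d = (-6)·(-3) + (-2)·(-4) = 26
40·t² − 52·t + 9 = 0  ⇒  m = 26² − 40·9 = 316
m = 316 > 0,  v_rel·d = 26 > 0  ⇒  inside

inside=yes margin=316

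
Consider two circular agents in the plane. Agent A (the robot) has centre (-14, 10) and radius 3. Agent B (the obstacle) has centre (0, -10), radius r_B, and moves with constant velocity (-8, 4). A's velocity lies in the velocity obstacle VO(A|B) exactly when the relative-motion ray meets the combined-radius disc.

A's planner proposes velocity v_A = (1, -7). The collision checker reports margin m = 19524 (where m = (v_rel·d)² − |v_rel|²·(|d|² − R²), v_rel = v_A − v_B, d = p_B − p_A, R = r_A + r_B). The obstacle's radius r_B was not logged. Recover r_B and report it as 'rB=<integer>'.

m = 19524
d = (14, -20);  v_rel = (9, -11),  |v_rel|² = 202
v_rel×d = (9)·(-20) − (-11)·(14) = -26
since m = R²·202 − (-26)²:  R² = (676 + 19524) / 202 = 100
R = √100 = 10  ⇒  r_B = 10 − 3 = 7

rB=7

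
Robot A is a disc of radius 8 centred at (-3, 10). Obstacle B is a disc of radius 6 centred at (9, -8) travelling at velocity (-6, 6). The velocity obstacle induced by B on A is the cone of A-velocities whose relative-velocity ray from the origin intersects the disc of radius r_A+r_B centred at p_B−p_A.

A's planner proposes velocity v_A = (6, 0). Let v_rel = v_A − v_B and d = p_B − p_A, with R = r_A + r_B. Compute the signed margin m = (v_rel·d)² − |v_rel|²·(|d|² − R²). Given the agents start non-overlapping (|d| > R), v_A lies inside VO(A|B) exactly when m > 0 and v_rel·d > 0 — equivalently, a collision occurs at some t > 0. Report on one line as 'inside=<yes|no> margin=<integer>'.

d = (12, -18),  |d|² = 468;  R = 8+6 = 14,  c = 468−14² = 272
v_rel = (12, -6),  |v_rel|² = 180;  v_rel·d = (12)·(12) + (-6)·(-18) = 252
180·t² − 504·t + 272 = 0  ⇒  m = 252² − 180·272 = 14544
m = 14544 > 0,  v_rel·d = 252 > 0  ⇒  inside

inside=yes margin=14544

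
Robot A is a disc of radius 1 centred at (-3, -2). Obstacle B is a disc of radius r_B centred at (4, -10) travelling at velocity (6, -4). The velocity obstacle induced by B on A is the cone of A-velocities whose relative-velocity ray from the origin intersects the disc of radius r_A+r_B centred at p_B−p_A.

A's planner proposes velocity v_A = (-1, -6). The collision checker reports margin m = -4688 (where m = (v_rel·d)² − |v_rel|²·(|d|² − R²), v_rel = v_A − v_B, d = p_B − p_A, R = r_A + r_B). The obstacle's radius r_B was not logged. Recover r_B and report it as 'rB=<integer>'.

m = -4688
d = (7, -8);  v_rel = (-7, -2),  |v_rel|² = 53
v_rel×d = (-7)·(-8) − (-2)·(7) = 70
since m = R²·53 − 70²:  R² = (4900 + -4688) / 53 = 4
R = √4 = 2  ⇒  r_B = 2 − 1 = 1

rB=1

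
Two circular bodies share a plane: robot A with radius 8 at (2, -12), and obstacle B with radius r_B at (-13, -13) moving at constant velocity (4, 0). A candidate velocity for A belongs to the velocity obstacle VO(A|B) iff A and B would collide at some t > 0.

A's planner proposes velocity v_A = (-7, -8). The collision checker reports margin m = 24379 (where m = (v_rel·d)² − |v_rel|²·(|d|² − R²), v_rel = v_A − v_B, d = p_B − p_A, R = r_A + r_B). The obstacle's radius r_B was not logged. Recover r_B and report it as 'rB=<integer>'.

m = 24379
d = (-15, -1);  v_rel = (-11, -8),  |v_rel|² = 185
v_rel×d = (-11)·(-1) − (-8)·(-15) = -109
since m = R²·185 − (-109)²:  R² = (11881 + 24379) / 185 = 196
R = √196 = 14  ⇒  r_B = 14 − 8 = 6

rB=6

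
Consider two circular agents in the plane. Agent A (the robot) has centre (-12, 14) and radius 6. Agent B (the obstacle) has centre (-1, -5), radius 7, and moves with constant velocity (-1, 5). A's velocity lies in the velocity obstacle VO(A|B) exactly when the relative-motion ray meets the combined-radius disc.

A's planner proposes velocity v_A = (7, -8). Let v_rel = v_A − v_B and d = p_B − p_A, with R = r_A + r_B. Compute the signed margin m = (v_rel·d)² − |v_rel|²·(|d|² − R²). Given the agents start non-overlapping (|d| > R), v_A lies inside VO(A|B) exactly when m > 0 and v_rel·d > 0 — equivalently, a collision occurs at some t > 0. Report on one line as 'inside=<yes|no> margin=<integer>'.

d = (11, -19),  |d|² = 482;  R = 6+7 = 13,  c = 482−13² = 313
v_rel = (8, -13),  |v_rel|² = 233;  v_rel·d = (8)·(11) + (-13)·(-19) = 335
233·t² − 670·t + 313 = 0  ⇒  m = 335² − 233·313 = 39296
m = 39296 > 0,  v_rel·d = 335 > 0  ⇒  inside

inside=yes margin=39296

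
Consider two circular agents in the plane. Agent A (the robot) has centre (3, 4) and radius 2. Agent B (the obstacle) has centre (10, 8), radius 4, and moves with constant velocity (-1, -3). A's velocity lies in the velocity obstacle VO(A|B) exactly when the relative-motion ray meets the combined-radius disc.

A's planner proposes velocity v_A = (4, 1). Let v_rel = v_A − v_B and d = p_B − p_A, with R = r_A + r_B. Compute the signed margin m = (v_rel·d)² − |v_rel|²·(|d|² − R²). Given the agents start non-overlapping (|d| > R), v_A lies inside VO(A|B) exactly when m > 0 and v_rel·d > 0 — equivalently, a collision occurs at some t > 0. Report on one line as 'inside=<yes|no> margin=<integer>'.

d = (7, 4),  |d|² = 65;  R = 2+4 = 6,  c = 65−6² = 29
v_rel = (5, 4),  |v_rel|² = 41;  v_rel·d = (5)·(7) + (4)·(4) = 51
41·t² − 102·t + 29 = 0  ⇒  m = 51² − 41·29 = 1412
m = 1412 > 0,  v_rel·d = 51 > 0  ⇒  inside

inside=yes margin=1412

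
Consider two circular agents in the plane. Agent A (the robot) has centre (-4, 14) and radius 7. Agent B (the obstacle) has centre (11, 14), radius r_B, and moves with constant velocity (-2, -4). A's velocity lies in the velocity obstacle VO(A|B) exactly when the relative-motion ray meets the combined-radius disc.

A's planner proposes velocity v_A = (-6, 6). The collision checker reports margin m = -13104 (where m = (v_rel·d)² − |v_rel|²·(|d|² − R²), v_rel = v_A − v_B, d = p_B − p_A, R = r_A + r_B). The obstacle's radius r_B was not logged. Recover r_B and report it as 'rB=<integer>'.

m = -13104
d = (15, 0);  v_rel = (-4, 10),  |v_rel|² = 116
v_rel×d = (-4)·(0) − (10)·(15) = -150
since m = R²·116 − (-150)²:  R² = (22500 + -13104) / 116 = 81
R = √81 = 9  ⇒  r_B = 9 − 7 = 2

rB=2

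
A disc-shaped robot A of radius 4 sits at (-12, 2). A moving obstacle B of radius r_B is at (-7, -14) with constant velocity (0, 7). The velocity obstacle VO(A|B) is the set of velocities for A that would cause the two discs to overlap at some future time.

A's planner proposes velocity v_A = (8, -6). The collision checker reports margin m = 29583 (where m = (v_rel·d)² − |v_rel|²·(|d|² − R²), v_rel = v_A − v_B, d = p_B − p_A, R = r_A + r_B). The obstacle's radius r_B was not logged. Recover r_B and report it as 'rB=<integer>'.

m = 29583
d = (5, -16);  v_rel = (8, -13),  |v_rel|² = 233
v_rel×d = (8)·(-16) − (-13)·(5) = -63
since m = R²·233 − (-63)²:  R² = (3969 + 29583) / 233 = 144
R = √144 = 12  ⇒  r_B = 12 − 4 = 8

rB=8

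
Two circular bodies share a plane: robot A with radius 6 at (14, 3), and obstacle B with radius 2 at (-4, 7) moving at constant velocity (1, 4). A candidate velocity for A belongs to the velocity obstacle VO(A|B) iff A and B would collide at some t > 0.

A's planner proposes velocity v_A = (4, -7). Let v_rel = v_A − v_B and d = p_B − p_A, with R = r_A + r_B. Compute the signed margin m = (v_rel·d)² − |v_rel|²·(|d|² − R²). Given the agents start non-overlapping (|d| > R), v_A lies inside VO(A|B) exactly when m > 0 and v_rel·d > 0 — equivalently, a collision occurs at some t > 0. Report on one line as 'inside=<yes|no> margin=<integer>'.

d = (-18, 4),  |d|² = 340;  R = 6+2 = 8,  c = 340−8² = 276
v_rel = (3, -11),  |v_rel|² = 130;  v_rel·d = (3)·(-18) + (-11)·(4) = -98
130·t² + 196·t + 276 = 0  ⇒  m = (-98)² − 130·276 = -26276
m = -26276 < 0,  v_rel·d = -98 < 0  ⇒  outside

inside=no margin=-26276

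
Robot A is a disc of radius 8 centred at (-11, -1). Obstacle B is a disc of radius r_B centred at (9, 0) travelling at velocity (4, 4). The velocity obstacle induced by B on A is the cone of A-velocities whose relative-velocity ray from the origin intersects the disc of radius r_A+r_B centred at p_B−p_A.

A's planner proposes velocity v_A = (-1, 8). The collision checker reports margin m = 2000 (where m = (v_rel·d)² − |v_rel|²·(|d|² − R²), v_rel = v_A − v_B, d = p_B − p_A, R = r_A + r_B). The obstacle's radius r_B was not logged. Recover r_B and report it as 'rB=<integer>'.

m = 2000
d = (20, 1);  v_rel = (-5, 4),  |v_rel|² = 41
v_rel×d = (-5)·(1) − (4)·(20) = -85
since m = R²·41 − (-85)²:  R² = (7225 + 2000) / 41 = 225
R = √225 = 15  ⇒  r_B = 15 − 8 = 7

rB=7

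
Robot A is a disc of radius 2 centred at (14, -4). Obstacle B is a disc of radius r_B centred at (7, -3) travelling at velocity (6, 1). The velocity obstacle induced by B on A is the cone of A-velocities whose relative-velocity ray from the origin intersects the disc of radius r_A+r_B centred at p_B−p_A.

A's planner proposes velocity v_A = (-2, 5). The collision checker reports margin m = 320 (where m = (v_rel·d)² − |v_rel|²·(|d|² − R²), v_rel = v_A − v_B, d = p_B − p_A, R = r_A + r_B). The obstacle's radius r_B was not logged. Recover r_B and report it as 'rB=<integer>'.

m = 320
d = (-7, 1);  v_rel = (-8, 4),  |v_rel|² = 80
v_rel×d = (-8)·(1) − (4)·(-7) = 20
since m = R²·80 − 20²:  R² = (400 + 320) / 80 = 9
R = √9 = 3  ⇒  r_B = 3 − 2 = 1

rB=1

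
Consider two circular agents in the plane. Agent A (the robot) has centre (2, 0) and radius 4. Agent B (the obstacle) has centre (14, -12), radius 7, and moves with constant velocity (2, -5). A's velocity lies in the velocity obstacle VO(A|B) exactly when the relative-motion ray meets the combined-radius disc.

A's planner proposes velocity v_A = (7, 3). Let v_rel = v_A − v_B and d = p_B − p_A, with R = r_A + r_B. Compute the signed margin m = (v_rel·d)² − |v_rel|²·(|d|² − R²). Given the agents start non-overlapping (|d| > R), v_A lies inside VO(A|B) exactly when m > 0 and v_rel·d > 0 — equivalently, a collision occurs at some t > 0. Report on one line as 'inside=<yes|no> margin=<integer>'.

d = (12, -12),  |d|² = 288;  R = 4+7 = 11,  c = 288−11² = 167
v_rel = (5, 8),  |v_rel|² = 89;  v_rel·d = (5)·(12) + (8)·(-12) = -36
89·t² + 72·t + 167 = 0  ⇒  m = (-36)² − 89·167 = -13567
m = -13567 < 0,  v_rel·d = -36 < 0  ⇒  outside

inside=no margin=-13567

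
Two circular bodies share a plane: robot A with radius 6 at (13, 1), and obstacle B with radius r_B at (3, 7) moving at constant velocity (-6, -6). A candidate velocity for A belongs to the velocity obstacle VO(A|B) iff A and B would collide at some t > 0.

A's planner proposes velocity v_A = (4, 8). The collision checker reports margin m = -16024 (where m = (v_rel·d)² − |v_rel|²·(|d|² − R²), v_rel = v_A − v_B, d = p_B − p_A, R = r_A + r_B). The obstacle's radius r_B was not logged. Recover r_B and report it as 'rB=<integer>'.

m = -16024
d = (-10, 6);  v_rel = (10, 14),  |v_rel|² = 296
v_rel×d = (10)·(6) − (14)·(-10) = 200
since m = R²·296 − 200²:  R² = (40000 + -16024) / 296 = 81
R = √81 = 9  ⇒  r_B = 9 − 6 = 3

rB=3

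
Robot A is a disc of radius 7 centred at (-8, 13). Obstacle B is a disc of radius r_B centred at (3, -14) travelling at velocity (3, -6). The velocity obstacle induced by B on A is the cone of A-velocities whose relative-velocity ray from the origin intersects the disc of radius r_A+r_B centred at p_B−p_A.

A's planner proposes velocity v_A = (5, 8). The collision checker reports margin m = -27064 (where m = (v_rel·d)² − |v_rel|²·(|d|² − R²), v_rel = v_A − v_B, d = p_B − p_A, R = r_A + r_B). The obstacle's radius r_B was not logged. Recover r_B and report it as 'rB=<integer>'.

m = -27064
d = (11, -27);  v_rel = (2, 14),  |v_rel|² = 200
v_rel×d = (2)·(-27) − (14)·(11) = -208
since m = R²·200 − (-208)²:  R² = (43264 + -27064) / 200 = 81
R = √81 = 9  ⇒  r_B = 9 − 7 = 2

rB=2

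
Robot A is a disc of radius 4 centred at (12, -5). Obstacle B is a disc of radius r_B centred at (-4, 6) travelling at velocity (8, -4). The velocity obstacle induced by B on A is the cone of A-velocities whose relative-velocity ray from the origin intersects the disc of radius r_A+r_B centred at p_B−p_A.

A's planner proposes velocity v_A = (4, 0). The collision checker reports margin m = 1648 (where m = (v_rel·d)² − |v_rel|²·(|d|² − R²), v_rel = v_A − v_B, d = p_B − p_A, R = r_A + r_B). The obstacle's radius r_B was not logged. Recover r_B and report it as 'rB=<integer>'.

m = 1648
d = (-16, 11);  v_rel = (-4, 4),  |v_rel|² = 32
v_rel×d = (-4)·(11) − (4)·(-16) = 20
since m = R²·32 − 20²:  R² = (400 + 1648) / 32 = 64
R = √64 = 8  ⇒  r_B = 8 − 4 = 4

rB=4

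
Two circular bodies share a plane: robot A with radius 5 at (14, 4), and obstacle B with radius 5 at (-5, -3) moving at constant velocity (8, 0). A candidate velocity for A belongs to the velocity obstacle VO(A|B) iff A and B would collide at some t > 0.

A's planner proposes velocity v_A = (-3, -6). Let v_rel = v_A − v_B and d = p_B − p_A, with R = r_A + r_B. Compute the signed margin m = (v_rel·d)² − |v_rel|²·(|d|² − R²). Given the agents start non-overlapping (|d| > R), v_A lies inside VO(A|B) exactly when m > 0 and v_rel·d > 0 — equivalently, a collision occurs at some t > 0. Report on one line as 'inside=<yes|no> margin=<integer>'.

d = (-19, -7),  |d|² = 410;  R = 5+5 = 10,  c = 410−10² = 310
v_rel = (-11, -6),  |v_rel|² = 157;  v_rel·d = (-11)·(-19) + (-6)·(-7) = 251
157·t² − 502·t + 310 = 0  ⇒  m = 251² − 157·310 = 14331
m = 14331 > 0,  v_rel·d = 251 > 0  ⇒  inside

inside=yes margin=14331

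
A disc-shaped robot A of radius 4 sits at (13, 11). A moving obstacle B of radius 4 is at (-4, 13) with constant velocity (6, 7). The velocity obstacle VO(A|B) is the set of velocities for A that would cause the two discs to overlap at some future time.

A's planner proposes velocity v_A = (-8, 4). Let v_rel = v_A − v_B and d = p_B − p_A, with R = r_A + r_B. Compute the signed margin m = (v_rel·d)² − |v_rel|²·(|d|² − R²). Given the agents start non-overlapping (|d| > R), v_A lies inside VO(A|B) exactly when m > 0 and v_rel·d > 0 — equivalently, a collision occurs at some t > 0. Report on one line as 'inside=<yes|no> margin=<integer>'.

d = (-17, 2),  |d|² = 293;  R = 4+4 = 8,  c = 293−8² = 229
v_rel = (-14, -3),  |v_rel|² = 205;  v_rel·d = (-14)·(-17) + (-3)·(2) = 232
205·t² − 464·t + 229 = 0  ⇒  m = 232² − 205·229 = 6879
m = 6879 > 0,  v_rel·d = 232 > 0  ⇒  inside

inside=yes margin=6879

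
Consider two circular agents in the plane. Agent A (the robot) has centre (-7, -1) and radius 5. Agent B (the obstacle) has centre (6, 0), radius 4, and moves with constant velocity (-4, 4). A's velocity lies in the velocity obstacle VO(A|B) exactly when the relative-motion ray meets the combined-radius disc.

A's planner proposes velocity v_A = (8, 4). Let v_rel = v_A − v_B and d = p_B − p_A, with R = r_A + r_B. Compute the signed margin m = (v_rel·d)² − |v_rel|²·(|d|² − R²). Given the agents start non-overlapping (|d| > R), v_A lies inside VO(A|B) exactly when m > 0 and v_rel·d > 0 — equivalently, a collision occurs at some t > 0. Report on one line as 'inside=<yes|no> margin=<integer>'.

d = (13, 1),  |d|² = 170;  R = 5+4 = 9,  c = 170−9² = 89
v_rel = (12, 0),  |v_rel|² = 144;  v_rel·d = (12)·(13) + (0)·(1) = 156
144·t² − 312·t + 89 = 0  ⇒  m = 156² − 144·89 = 11520
m = 11520 > 0,  v_rel·d = 156 > 0  ⇒  inside

inside=yes margin=11520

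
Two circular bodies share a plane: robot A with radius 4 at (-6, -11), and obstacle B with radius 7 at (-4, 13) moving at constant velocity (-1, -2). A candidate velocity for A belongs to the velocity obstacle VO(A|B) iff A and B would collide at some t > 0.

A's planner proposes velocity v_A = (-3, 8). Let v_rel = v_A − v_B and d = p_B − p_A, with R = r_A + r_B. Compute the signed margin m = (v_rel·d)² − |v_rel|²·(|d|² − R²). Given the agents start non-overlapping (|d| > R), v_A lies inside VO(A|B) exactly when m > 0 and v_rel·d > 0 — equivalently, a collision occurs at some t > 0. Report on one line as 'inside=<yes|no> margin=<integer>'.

d = (2, 24),  |d|² = 580;  R = 4+7 = 11,  c = 580−11² = 459
v_rel = (-2, 10),  |v_rel|² = 104;  v_rel·d = (-2)·(2) + (10)·(24) = 236
104·t² − 472·t + 459 = 0  ⇒  m = 236² − 104·459 = 7960
m = 7960 > 0,  v_rel·d = 236 > 0  ⇒  inside

inside=yes margin=7960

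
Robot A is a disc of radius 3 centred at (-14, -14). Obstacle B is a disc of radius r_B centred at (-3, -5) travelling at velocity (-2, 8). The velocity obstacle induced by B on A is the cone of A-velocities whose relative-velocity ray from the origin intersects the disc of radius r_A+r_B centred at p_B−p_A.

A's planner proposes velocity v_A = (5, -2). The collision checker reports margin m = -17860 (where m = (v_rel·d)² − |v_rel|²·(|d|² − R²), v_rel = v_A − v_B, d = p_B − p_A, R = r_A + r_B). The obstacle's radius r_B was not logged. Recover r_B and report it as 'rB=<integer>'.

m = -17860
d = (11, 9);  v_rel = (7, -10),  |v_rel|² = 149
v_rel×d = (7)·(9) − (-10)·(11) = 173
since m = R²·149 − 173²:  R² = (29929 + -17860) / 149 = 81
R = √81 = 9  ⇒  r_B = 9 − 3 = 6

rB=6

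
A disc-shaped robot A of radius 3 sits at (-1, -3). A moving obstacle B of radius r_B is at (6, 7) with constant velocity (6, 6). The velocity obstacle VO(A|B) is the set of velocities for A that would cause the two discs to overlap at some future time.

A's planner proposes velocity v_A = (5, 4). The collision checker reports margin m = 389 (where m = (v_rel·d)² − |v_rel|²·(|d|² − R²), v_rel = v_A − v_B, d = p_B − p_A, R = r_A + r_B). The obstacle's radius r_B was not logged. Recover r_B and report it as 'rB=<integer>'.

m = 389
d = (7, 10);  v_rel = (-1, -2),  |v_rel|² = 5
v_rel×d = (-1)·(10) − (-2)·(7) = 4
since m = R²·5 − 4²:  R² = (16 + 389) / 5 = 81
R = √81 = 9  ⇒  r_B = 9 − 3 = 6

rB=6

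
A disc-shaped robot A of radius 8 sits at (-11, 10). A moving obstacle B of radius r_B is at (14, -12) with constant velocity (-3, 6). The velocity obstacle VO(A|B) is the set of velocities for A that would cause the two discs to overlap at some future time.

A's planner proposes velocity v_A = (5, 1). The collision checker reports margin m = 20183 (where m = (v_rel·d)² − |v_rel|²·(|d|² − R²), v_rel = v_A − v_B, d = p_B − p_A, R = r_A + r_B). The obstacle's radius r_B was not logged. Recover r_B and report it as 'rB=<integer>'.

m = 20183
d = (25, -22);  v_rel = (8, -5),  |v_rel|² = 89
v_rel×d = (8)·(-22) − (-5)·(25) = -51
since m = R²·89 − (-51)²:  R² = (2601 + 20183) / 89 = 256
R = √256 = 16  ⇒  r_B = 16 − 8 = 8

rB=8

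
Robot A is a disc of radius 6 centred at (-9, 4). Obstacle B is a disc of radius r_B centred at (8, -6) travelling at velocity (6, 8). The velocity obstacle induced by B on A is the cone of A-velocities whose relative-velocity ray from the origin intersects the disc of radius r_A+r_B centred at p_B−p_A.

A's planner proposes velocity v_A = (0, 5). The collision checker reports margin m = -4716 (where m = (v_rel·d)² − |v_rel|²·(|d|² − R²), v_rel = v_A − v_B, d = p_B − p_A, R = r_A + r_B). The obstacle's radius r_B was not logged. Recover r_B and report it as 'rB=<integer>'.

m = -4716
d = (17, -10);  v_rel = (-6, -3),  |v_rel|² = 45
v_rel×d = (-6)·(-10) − (-3)·(17) = 111
since m = R²·45 − 111²:  R² = (12321 + -4716) / 45 = 169
R = √169 = 13  ⇒  r_B = 13 − 6 = 7

rB=7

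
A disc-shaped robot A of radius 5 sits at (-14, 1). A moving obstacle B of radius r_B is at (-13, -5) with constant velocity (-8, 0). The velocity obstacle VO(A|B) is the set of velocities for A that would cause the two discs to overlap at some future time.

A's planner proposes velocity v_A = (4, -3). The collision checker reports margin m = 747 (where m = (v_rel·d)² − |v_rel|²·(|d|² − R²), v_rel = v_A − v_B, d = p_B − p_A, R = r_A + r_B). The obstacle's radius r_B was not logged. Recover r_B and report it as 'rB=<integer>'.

m = 747
d = (1, -6);  v_rel = (12, -3),  |v_rel|² = 153
v_rel×d = (12)·(-6) − (-3)·(1) = -69
since m = R²·153 − (-69)²:  R² = (4761 + 747) / 153 = 36
R = √36 = 6  ⇒  r_B = 6 − 5 = 1

rB=1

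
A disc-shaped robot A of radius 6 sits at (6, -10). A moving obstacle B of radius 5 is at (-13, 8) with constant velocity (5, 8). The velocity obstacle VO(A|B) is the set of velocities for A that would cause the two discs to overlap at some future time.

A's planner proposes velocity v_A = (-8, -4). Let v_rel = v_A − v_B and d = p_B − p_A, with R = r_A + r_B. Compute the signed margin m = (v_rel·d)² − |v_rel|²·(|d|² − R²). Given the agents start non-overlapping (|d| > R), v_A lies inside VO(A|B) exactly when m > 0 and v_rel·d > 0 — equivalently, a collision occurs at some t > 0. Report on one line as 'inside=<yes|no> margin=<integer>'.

d = (-19, 18),  |d|² = 685;  R = 6+5 = 11,  c = 685−11² = 564
v_rel = (-13, -12),  |v_rel|² = 313;  v_rel·d = (-13)·(-19) + (-12)·(18) = 31
313·t² − 62·t + 564 = 0  ⇒  m = 31² − 313·564 = -175571
m = -175571 < 0,  v_rel·d = 31 > 0  ⇒  outside

inside=no margin=-175571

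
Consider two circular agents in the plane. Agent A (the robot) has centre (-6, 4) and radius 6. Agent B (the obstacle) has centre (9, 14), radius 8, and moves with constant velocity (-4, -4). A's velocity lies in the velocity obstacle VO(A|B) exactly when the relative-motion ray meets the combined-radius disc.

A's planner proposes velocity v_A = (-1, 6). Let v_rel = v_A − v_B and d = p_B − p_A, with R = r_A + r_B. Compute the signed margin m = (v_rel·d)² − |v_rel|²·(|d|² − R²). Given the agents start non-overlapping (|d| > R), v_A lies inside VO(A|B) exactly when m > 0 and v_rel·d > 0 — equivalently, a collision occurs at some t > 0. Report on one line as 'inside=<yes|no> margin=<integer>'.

d = (15, 10),  |d|² = 325;  R = 6+8 = 14,  c = 325−14² = 129
v_rel = (3, 10),  |v_rel|² = 109;  v_rel·d = (3)·(15) + (10)·(10) = 145
109·t² − 290·t + 129 = 0  ⇒  m = 145² − 109·129 = 6964
m = 6964 > 0,  v_rel·d = 145 > 0  ⇒  inside

inside=yes margin=6964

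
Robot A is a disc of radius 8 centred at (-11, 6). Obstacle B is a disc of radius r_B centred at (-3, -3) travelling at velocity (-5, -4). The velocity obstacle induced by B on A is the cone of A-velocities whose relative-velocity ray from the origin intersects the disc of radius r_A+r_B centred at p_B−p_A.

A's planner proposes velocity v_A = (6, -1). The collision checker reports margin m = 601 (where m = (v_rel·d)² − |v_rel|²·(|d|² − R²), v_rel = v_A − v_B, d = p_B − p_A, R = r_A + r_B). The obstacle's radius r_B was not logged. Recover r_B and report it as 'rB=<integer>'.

m = 601
d = (8, -9);  v_rel = (11, 3),  |v_rel|² = 130
v_rel×d = (11)·(-9) − (3)·(8) = -123
since m = R²·130 − (-123)²:  R² = (15129 + 601) / 130 = 121
R = √121 = 11  ⇒  r_B = 11 − 8 = 3

rB=3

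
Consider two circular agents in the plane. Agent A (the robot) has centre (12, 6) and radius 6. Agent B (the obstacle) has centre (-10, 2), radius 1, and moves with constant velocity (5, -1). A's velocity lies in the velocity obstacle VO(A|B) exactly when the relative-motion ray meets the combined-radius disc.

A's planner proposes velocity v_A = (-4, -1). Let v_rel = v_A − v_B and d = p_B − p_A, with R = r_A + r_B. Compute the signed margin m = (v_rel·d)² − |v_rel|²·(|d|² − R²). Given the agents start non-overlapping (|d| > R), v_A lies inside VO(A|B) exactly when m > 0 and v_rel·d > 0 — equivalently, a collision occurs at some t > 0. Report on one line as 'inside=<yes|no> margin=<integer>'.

d = (-22, -4),  |d|² = 500;  R = 6+1 = 7,  c = 500−7² = 451
v_rel = (-9, 0),  |v_rel|² = 81;  v_rel·d = (-9)·(-22) + (0)·(-4) = 198
81·t² − 396·t + 451 = 0  ⇒  m = 198² − 81·451 = 2673
m = 2673 > 0,  v_rel·d = 198 > 0  ⇒  inside

inside=yes margin=2673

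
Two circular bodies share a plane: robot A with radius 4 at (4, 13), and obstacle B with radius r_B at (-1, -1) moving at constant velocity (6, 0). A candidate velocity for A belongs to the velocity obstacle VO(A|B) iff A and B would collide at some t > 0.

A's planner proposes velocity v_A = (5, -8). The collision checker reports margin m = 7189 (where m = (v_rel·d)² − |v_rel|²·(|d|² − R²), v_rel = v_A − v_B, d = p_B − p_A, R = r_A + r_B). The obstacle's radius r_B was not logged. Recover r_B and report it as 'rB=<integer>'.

m = 7189
d = (-5, -14);  v_rel = (-1, -8),  |v_rel|² = 65
v_rel×d = (-1)·(-14) − (-8)·(-5) = -26
since m = R²·65 − (-26)²:  R² = (676 + 7189) / 65 = 121
R = √121 = 11  ⇒  r_B = 11 − 4 = 7

rB=7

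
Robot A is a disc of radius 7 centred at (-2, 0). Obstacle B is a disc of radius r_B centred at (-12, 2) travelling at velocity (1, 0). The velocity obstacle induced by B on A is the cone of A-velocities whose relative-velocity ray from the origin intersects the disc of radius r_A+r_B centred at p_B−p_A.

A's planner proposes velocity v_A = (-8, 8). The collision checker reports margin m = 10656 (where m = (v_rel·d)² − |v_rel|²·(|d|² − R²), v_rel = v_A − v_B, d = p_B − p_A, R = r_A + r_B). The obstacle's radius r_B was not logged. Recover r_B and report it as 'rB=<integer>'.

m = 10656
d = (-10, 2);  v_rel = (-9, 8),  |v_rel|² = 145
v_rel×d = (-9)·(2) − (8)·(-10) = 62
since m = R²·145 − 62²:  R² = (3844 + 10656) / 145 = 100
R = √100 = 10  ⇒  r_B = 10 − 7 = 3

rB=3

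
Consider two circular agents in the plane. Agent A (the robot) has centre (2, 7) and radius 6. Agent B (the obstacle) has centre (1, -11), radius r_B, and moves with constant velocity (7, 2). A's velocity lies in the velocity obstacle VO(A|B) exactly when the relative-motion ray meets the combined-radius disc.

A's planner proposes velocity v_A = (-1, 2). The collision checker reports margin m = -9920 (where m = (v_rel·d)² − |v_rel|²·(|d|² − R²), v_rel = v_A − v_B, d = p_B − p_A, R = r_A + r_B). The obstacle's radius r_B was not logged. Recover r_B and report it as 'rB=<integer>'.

m = -9920
d = (-1, -18);  v_rel = (-8, 0),  |v_rel|² = 64
v_rel×d = (-8)·(-18) − (0)·(-1) = 144
since m = R²·64 − 144²:  R² = (20736 + -9920) / 64 = 169
R = √169 = 13  ⇒  r_B = 13 − 6 = 7

rB=7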